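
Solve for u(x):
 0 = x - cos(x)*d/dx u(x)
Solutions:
 u(x) = C1 + Integral(x/cos(x), x)


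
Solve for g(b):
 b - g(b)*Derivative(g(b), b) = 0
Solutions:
 g(b) = -sqrt(C1 + b^2)
 g(b) = sqrt(C1 + b^2)


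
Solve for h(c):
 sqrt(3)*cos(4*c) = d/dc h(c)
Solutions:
 h(c) = C1 + sqrt(3)*sin(4*c)/4


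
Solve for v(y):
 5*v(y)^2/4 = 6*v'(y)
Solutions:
 v(y) = -24/(C1 + 5*y)


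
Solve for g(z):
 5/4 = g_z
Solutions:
 g(z) = C1 + 5*z/4


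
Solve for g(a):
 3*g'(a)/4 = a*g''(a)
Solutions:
 g(a) = C1 + C2*a^(7/4)


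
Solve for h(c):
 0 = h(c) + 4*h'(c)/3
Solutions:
 h(c) = C1*exp(-3*c/4)


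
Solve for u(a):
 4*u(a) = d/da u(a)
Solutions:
 u(a) = C1*exp(4*a)


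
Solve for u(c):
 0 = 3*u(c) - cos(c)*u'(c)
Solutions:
 u(c) = C1*(sin(c) + 1)^(3/2)/(sin(c) - 1)^(3/2)


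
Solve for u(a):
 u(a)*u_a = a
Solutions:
 u(a) = -sqrt(C1 + a^2)
 u(a) = sqrt(C1 + a^2)


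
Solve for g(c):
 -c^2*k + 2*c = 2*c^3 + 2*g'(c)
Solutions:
 g(c) = C1 - c^4/4 - c^3*k/6 + c^2/2


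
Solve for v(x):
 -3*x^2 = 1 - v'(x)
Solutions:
 v(x) = C1 + x^3 + x


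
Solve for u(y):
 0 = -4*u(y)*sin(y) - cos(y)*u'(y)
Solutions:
 u(y) = C1*cos(y)^4


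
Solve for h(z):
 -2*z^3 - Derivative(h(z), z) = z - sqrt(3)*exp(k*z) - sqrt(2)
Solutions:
 h(z) = C1 - z^4/2 - z^2/2 + sqrt(2)*z + sqrt(3)*exp(k*z)/k


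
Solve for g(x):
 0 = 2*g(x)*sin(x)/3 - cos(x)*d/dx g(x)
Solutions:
 g(x) = C1/cos(x)^(2/3)


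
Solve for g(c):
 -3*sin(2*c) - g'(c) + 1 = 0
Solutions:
 g(c) = C1 + c + 3*cos(2*c)/2


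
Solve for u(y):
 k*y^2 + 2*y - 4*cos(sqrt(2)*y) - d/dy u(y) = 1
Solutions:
 u(y) = C1 + k*y^3/3 + y^2 - y - 2*sqrt(2)*sin(sqrt(2)*y)


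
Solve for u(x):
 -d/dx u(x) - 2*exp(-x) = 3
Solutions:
 u(x) = C1 - 3*x + 2*exp(-x)


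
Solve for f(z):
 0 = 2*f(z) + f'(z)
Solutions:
 f(z) = C1*exp(-2*z)


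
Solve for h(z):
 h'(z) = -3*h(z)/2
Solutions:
 h(z) = C1*exp(-3*z/2)


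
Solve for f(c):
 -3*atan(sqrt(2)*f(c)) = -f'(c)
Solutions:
 Integral(1/atan(sqrt(2)*_y), (_y, f(c))) = C1 + 3*c


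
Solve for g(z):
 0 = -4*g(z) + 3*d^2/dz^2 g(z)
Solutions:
 g(z) = C1*exp(-2*sqrt(3)*z/3) + C2*exp(2*sqrt(3)*z/3)


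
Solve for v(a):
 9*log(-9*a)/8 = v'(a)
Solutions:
 v(a) = C1 + 9*a*log(-a)/8 + 9*a*(-1 + 2*log(3))/8


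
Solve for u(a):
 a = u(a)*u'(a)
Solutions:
 u(a) = -sqrt(C1 + a^2)
 u(a) = sqrt(C1 + a^2)


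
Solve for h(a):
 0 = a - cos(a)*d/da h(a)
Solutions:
 h(a) = C1 + Integral(a/cos(a), a)


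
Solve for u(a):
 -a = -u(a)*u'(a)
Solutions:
 u(a) = -sqrt(C1 + a^2)
 u(a) = sqrt(C1 + a^2)


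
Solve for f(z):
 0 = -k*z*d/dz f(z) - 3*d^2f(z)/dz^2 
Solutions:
 f(z) = Piecewise((-sqrt(6)*sqrt(pi)*C1*erf(sqrt(6)*sqrt(k)*z/6)/(2*sqrt(k)) - C2, (k > 0) | (k < 0)), (-C1*z - C2, True))


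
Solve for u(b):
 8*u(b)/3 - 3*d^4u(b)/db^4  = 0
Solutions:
 u(b) = C1*exp(-2^(3/4)*sqrt(3)*b/3) + C2*exp(2^(3/4)*sqrt(3)*b/3) + C3*sin(2^(3/4)*sqrt(3)*b/3) + C4*cos(2^(3/4)*sqrt(3)*b/3)


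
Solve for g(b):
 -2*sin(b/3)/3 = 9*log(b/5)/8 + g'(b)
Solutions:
 g(b) = C1 - 9*b*log(b)/8 + 9*b/8 + 9*b*log(5)/8 + 2*cos(b/3)


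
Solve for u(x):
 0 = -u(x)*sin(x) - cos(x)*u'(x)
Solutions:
 u(x) = C1*cos(x)


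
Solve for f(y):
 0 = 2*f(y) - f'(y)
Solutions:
 f(y) = C1*exp(2*y)


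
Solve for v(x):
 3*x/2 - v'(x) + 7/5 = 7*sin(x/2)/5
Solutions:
 v(x) = C1 + 3*x^2/4 + 7*x/5 + 14*cos(x/2)/5


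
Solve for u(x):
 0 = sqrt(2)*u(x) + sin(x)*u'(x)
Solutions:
 u(x) = C1*(cos(x) + 1)^(sqrt(2)/2)/(cos(x) - 1)^(sqrt(2)/2)


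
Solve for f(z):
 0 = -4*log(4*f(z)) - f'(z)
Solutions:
 Integral(1/(log(_y) + 2*log(2)), (_y, f(z)))/4 = C1 - z


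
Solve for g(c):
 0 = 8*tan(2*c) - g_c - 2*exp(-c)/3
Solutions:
 g(c) = C1 + 2*log(tan(2*c)^2 + 1) + 2*exp(-c)/3


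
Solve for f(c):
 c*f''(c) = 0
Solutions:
 f(c) = C1 + C2*c


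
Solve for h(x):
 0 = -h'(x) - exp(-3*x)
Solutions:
 h(x) = C1 + exp(-3*x)/3


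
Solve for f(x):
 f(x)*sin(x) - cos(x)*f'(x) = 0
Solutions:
 f(x) = C1/cos(x)


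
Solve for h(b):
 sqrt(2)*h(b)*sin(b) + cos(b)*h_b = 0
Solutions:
 h(b) = C1*cos(b)^(sqrt(2))


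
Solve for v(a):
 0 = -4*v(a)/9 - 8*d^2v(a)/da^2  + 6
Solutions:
 v(a) = C1*sin(sqrt(2)*a/6) + C2*cos(sqrt(2)*a/6) + 27/2


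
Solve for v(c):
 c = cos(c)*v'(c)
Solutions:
 v(c) = C1 + Integral(c/cos(c), c)


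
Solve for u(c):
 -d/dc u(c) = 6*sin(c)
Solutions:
 u(c) = C1 + 6*cos(c)


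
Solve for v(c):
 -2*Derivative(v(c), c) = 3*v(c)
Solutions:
 v(c) = C1*exp(-3*c/2)


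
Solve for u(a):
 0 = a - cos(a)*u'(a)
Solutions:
 u(a) = C1 + Integral(a/cos(a), a)


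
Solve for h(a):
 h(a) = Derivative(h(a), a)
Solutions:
 h(a) = C1*exp(a)


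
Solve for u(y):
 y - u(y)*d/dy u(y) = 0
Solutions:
 u(y) = -sqrt(C1 + y^2)
 u(y) = sqrt(C1 + y^2)


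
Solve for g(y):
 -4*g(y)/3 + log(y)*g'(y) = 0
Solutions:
 g(y) = C1*exp(4*li(y)/3)


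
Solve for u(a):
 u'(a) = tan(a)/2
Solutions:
 u(a) = C1 - log(cos(a))/2


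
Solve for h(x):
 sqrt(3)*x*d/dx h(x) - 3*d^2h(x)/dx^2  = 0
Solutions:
 h(x) = C1 + C2*erfi(sqrt(2)*3^(3/4)*x/6)


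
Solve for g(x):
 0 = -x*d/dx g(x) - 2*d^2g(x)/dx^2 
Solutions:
 g(x) = C1 + C2*erf(x/2)


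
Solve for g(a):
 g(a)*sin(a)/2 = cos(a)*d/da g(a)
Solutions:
 g(a) = C1/sqrt(cos(a))


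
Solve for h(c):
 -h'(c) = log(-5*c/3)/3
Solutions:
 h(c) = C1 - c*log(-c)/3 + c*(-log(5) + 1 + log(3))/3


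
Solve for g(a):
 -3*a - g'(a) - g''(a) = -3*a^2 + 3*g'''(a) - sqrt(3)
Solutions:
 g(a) = C1 + a^3 - 9*a^2/2 - 9*a + sqrt(3)*a + (C2*sin(sqrt(11)*a/6) + C3*cos(sqrt(11)*a/6))*exp(-a/6)


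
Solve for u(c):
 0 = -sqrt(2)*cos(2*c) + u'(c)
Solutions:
 u(c) = C1 + sqrt(2)*sin(2*c)/2


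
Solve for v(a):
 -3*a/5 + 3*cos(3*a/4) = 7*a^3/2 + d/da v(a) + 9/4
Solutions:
 v(a) = C1 - 7*a^4/8 - 3*a^2/10 - 9*a/4 + 4*sin(3*a/4)


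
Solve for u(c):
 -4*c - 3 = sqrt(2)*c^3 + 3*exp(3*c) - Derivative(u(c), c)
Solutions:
 u(c) = C1 + sqrt(2)*c^4/4 + 2*c^2 + 3*c + exp(3*c)


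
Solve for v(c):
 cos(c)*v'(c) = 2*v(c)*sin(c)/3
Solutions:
 v(c) = C1/cos(c)^(2/3)


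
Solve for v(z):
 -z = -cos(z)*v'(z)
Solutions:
 v(z) = C1 + Integral(z/cos(z), z)


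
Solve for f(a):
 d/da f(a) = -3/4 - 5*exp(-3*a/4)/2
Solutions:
 f(a) = C1 - 3*a/4 + 10*exp(-3*a/4)/3


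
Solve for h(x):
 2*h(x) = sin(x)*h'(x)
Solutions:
 h(x) = C1*(cos(x) - 1)/(cos(x) + 1)


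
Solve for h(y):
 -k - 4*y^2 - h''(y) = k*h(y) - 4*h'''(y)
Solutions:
 h(y) = C1*exp(y*(-(-216*k + sqrt((216*k + 1)^2 - 1) - 1)^(1/3) + 1 - 1/(-216*k + sqrt((216*k + 1)^2 - 1) - 1)^(1/3))/12) + C2*exp(y*((-216*k + sqrt((216*k + 1)^2 - 1) - 1)^(1/3) - sqrt(3)*I*(-216*k + sqrt((216*k + 1)^2 - 1) - 1)^(1/3) + 2 - 4/((-1 + sqrt(3)*I)*(-216*k + sqrt((216*k + 1)^2 - 1) - 1)^(1/3)))/24) + C3*exp(y*((-216*k + sqrt((216*k + 1)^2 - 1) - 1)^(1/3) + sqrt(3)*I*(-216*k + sqrt((216*k + 1)^2 - 1) - 1)^(1/3) + 2 + 4/((1 + sqrt(3)*I)*(-216*k + sqrt((216*k + 1)^2 - 1) - 1)^(1/3)))/24) - 1 - 4*y^2/k + 8/k^2


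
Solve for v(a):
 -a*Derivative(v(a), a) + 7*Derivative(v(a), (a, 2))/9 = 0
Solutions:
 v(a) = C1 + C2*erfi(3*sqrt(14)*a/14)


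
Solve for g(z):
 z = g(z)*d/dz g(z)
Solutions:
 g(z) = -sqrt(C1 + z^2)
 g(z) = sqrt(C1 + z^2)


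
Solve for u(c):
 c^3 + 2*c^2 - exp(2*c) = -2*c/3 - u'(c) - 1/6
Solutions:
 u(c) = C1 - c^4/4 - 2*c^3/3 - c^2/3 - c/6 + exp(2*c)/2


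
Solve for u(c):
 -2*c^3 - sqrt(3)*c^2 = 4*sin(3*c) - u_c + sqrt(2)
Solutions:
 u(c) = C1 + c^4/2 + sqrt(3)*c^3/3 + sqrt(2)*c - 4*cos(3*c)/3


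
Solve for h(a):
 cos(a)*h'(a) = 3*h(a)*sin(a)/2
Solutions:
 h(a) = C1/cos(a)^(3/2)


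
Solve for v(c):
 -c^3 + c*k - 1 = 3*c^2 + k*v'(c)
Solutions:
 v(c) = C1 - c^4/(4*k) - c^3/k + c^2/2 - c/k


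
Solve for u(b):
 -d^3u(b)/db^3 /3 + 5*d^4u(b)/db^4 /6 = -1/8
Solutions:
 u(b) = C1 + C2*b + C3*b^2 + C4*exp(2*b/5) + b^3/16


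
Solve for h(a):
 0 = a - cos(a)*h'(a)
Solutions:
 h(a) = C1 + Integral(a/cos(a), a)


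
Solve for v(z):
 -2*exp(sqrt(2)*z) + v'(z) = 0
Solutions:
 v(z) = C1 + sqrt(2)*exp(sqrt(2)*z)


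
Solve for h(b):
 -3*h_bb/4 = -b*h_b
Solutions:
 h(b) = C1 + C2*erfi(sqrt(6)*b/3)


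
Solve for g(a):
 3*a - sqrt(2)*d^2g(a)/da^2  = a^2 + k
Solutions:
 g(a) = C1 + C2*a - sqrt(2)*a^4/24 + sqrt(2)*a^3/4 - sqrt(2)*a^2*k/4


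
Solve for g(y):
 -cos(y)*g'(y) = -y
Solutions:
 g(y) = C1 + Integral(y/cos(y), y)


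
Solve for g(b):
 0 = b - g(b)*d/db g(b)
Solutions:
 g(b) = -sqrt(C1 + b^2)
 g(b) = sqrt(C1 + b^2)


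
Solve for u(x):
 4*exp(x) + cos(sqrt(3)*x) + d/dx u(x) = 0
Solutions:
 u(x) = C1 - 4*exp(x) - sqrt(3)*sin(sqrt(3)*x)/3


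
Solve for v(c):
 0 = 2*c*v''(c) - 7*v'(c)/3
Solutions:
 v(c) = C1 + C2*c^(13/6)


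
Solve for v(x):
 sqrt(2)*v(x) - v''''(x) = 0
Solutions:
 v(x) = C1*exp(-2^(1/8)*x) + C2*exp(2^(1/8)*x) + C3*sin(2^(1/8)*x) + C4*cos(2^(1/8)*x)


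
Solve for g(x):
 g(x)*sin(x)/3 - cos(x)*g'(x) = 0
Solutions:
 g(x) = C1/cos(x)^(1/3)


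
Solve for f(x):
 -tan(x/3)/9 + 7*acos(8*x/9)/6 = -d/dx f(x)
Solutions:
 f(x) = C1 - 7*x*acos(8*x/9)/6 + 7*sqrt(81 - 64*x^2)/48 - log(cos(x/3))/3


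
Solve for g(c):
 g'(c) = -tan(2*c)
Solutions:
 g(c) = C1 + log(cos(2*c))/2


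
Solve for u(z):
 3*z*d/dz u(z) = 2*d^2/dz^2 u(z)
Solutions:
 u(z) = C1 + C2*erfi(sqrt(3)*z/2)


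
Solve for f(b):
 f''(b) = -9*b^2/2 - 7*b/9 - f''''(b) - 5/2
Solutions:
 f(b) = C1 + C2*b + C3*sin(b) + C4*cos(b) - 3*b^4/8 - 7*b^3/54 + 13*b^2/4


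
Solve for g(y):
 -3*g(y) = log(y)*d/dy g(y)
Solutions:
 g(y) = C1*exp(-3*li(y))


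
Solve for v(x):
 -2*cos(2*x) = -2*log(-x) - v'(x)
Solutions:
 v(x) = C1 - 2*x*log(-x) + 2*x + sin(2*x)


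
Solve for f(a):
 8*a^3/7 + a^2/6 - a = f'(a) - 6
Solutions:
 f(a) = C1 + 2*a^4/7 + a^3/18 - a^2/2 + 6*a


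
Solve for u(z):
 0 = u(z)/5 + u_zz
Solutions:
 u(z) = C1*sin(sqrt(5)*z/5) + C2*cos(sqrt(5)*z/5)


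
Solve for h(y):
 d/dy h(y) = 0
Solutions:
 h(y) = C1


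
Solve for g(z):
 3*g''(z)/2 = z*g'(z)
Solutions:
 g(z) = C1 + C2*erfi(sqrt(3)*z/3)


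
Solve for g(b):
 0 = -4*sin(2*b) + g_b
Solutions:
 g(b) = C1 - 2*cos(2*b)


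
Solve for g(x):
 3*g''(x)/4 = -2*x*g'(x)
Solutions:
 g(x) = C1 + C2*erf(2*sqrt(3)*x/3)


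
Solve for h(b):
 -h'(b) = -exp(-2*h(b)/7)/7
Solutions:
 h(b) = 7*log(-sqrt(C1 + b)) - 7*log(7) + 7*log(2)/2
 h(b) = 7*log(C1 + b)/2 - 7*log(7) + 7*log(2)/2


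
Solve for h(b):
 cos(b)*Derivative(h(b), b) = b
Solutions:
 h(b) = C1 + Integral(b/cos(b), b)


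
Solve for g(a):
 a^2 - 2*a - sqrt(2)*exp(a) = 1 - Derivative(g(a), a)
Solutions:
 g(a) = C1 - a^3/3 + a^2 + a + sqrt(2)*exp(a)


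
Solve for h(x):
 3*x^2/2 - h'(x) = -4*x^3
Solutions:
 h(x) = C1 + x^4 + x^3/2


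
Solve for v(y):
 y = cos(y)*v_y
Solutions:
 v(y) = C1 + Integral(y/cos(y), y)


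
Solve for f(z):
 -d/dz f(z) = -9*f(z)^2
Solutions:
 f(z) = -1/(C1 + 9*z)


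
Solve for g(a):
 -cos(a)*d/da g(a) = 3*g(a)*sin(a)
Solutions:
 g(a) = C1*cos(a)^3


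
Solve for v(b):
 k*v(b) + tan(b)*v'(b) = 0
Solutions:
 v(b) = C1*exp(-k*log(sin(b)))


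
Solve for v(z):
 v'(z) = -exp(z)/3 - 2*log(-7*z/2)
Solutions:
 v(z) = C1 - 2*z*log(-z) + 2*z*(-log(7) + log(2) + 1) - exp(z)/3


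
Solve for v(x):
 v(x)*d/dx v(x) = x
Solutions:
 v(x) = -sqrt(C1 + x^2)
 v(x) = sqrt(C1 + x^2)


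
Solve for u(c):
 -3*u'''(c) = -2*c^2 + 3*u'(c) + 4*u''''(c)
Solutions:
 u(c) = C1 + C2*exp(c*(-2 + (4*sqrt(39) + 25)^(-1/3) + (4*sqrt(39) + 25)^(1/3))/8)*sin(sqrt(3)*c*(-(4*sqrt(39) + 25)^(1/3) + (4*sqrt(39) + 25)^(-1/3))/8) + C3*exp(c*(-2 + (4*sqrt(39) + 25)^(-1/3) + (4*sqrt(39) + 25)^(1/3))/8)*cos(sqrt(3)*c*(-(4*sqrt(39) + 25)^(1/3) + (4*sqrt(39) + 25)^(-1/3))/8) + C4*exp(-c*((4*sqrt(39) + 25)^(-1/3) + 1 + (4*sqrt(39) + 25)^(1/3))/4) + 2*c^3/9 - 4*c/3


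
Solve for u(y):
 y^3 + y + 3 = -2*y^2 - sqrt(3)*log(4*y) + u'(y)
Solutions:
 u(y) = C1 + y^4/4 + 2*y^3/3 + y^2/2 + sqrt(3)*y*log(y) - sqrt(3)*y + 2*sqrt(3)*y*log(2) + 3*y


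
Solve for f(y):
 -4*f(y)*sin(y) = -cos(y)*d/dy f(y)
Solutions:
 f(y) = C1/cos(y)^4


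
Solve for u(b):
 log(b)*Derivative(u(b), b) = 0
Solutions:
 u(b) = C1


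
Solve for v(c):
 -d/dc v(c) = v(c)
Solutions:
 v(c) = C1*exp(-c)


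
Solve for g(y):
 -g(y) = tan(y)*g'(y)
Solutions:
 g(y) = C1/sin(y)


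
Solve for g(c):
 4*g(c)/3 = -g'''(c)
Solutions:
 g(c) = C3*exp(-6^(2/3)*c/3) + (C1*sin(2^(2/3)*3^(1/6)*c/2) + C2*cos(2^(2/3)*3^(1/6)*c/2))*exp(6^(2/3)*c/6)


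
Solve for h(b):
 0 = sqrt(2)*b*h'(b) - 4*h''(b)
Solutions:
 h(b) = C1 + C2*erfi(2^(3/4)*b/4)


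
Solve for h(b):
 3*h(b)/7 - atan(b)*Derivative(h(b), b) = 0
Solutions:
 h(b) = C1*exp(3*Integral(1/atan(b), b)/7)


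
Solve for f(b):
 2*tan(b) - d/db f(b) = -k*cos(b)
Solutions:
 f(b) = C1 + k*sin(b) - 2*log(cos(b))


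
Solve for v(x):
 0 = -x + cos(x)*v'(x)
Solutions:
 v(x) = C1 + Integral(x/cos(x), x)


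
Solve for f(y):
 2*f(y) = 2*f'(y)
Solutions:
 f(y) = C1*exp(y)


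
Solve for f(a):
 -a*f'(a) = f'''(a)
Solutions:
 f(a) = C1 + Integral(C2*airyai(-a) + C3*airybi(-a), a)


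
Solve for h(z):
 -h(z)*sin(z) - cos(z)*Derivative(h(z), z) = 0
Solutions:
 h(z) = C1*cos(z)


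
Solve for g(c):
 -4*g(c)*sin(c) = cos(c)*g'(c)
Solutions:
 g(c) = C1*cos(c)^4


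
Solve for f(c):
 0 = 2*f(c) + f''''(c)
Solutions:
 f(c) = (C1*sin(2^(3/4)*c/2) + C2*cos(2^(3/4)*c/2))*exp(-2^(3/4)*c/2) + (C3*sin(2^(3/4)*c/2) + C4*cos(2^(3/4)*c/2))*exp(2^(3/4)*c/2)


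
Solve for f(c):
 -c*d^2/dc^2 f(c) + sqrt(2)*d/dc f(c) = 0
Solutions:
 f(c) = C1 + C2*c^(1 + sqrt(2))


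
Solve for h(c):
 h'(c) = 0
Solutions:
 h(c) = C1


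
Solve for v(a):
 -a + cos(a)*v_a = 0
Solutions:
 v(a) = C1 + Integral(a/cos(a), a)


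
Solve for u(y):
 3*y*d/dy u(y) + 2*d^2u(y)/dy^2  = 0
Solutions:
 u(y) = C1 + C2*erf(sqrt(3)*y/2)


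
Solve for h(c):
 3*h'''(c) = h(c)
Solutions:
 h(c) = C3*exp(3^(2/3)*c/3) + (C1*sin(3^(1/6)*c/2) + C2*cos(3^(1/6)*c/2))*exp(-3^(2/3)*c/6)


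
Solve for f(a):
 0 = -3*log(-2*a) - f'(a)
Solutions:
 f(a) = C1 - 3*a*log(-a) + 3*a*(1 - log(2))


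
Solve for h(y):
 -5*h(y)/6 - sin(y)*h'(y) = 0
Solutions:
 h(y) = C1*(cos(y) + 1)^(5/12)/(cos(y) - 1)^(5/12)


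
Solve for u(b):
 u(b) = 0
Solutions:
 u(b) = 0


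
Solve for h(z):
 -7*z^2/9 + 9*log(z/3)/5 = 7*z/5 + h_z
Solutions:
 h(z) = C1 - 7*z^3/27 - 7*z^2/10 + 9*z*log(z)/5 - 9*z*log(3)/5 - 9*z/5


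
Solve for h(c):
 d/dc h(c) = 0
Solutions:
 h(c) = C1


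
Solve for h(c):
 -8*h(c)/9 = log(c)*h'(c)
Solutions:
 h(c) = C1*exp(-8*li(c)/9)


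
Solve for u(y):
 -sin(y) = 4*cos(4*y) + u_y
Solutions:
 u(y) = C1 - sin(4*y) + cos(y)


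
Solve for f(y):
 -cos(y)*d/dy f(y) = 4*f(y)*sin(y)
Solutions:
 f(y) = C1*cos(y)^4


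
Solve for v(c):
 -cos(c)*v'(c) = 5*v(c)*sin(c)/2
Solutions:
 v(c) = C1*cos(c)^(5/2)


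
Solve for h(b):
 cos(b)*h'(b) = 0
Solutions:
 h(b) = C1


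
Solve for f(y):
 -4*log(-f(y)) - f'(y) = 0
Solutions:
 -li(-f(y)) = C1 - 4*y


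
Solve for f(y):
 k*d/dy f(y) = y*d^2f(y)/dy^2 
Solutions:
 f(y) = C1 + y^(re(k) + 1)*(C2*sin(log(y)*Abs(im(k))) + C3*cos(log(y)*im(k)))


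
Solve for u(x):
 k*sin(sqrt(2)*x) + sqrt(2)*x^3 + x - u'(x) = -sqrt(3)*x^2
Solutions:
 u(x) = C1 - sqrt(2)*k*cos(sqrt(2)*x)/2 + sqrt(2)*x^4/4 + sqrt(3)*x^3/3 + x^2/2


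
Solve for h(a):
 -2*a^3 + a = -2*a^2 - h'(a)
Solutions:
 h(a) = C1 + a^4/2 - 2*a^3/3 - a^2/2


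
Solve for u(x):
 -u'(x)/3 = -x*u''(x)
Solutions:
 u(x) = C1 + C2*x^(4/3)


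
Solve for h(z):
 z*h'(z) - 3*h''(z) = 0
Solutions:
 h(z) = C1 + C2*erfi(sqrt(6)*z/6)


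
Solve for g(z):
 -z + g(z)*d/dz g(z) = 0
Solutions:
 g(z) = -sqrt(C1 + z^2)
 g(z) = sqrt(C1 + z^2)


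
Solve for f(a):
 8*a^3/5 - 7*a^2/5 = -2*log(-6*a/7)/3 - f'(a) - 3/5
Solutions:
 f(a) = C1 - 2*a^4/5 + 7*a^3/15 - 2*a*log(-a)/3 + a*(-10*log(6) + 1 + 10*log(7))/15


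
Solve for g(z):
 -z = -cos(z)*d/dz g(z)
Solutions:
 g(z) = C1 + Integral(z/cos(z), z)


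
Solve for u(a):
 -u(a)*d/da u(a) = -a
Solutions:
 u(a) = -sqrt(C1 + a^2)
 u(a) = sqrt(C1 + a^2)


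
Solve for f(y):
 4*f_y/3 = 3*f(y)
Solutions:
 f(y) = C1*exp(9*y/4)


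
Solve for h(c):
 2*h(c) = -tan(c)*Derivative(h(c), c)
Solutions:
 h(c) = C1/sin(c)^2


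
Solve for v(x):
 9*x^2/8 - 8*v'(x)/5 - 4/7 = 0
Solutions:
 v(x) = C1 + 15*x^3/64 - 5*x/14


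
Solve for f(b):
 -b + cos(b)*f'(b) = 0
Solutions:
 f(b) = C1 + Integral(b/cos(b), b)


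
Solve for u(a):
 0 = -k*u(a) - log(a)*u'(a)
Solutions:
 u(a) = C1*exp(-k*li(a))


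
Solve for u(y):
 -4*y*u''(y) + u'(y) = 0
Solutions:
 u(y) = C1 + C2*y^(5/4)


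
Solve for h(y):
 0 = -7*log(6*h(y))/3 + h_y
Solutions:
 -3*Integral(1/(log(_y) + log(6)), (_y, h(y)))/7 = C1 - y


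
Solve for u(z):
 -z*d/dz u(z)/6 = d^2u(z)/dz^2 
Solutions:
 u(z) = C1 + C2*erf(sqrt(3)*z/6)


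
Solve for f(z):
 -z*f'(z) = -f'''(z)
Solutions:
 f(z) = C1 + Integral(C2*airyai(z) + C3*airybi(z), z)


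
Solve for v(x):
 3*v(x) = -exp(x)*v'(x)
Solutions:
 v(x) = C1*exp(3*exp(-x))


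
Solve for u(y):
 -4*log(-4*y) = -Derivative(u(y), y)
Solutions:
 u(y) = C1 + 4*y*log(-y) + 4*y*(-1 + 2*log(2))


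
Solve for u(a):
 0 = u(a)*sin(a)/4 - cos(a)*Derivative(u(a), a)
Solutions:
 u(a) = C1/cos(a)^(1/4)


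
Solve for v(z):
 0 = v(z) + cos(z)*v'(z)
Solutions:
 v(z) = C1*sqrt(sin(z) - 1)/sqrt(sin(z) + 1)


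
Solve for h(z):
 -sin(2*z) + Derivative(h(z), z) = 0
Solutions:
 h(z) = C1 - cos(2*z)/2


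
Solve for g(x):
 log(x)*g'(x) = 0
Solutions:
 g(x) = C1


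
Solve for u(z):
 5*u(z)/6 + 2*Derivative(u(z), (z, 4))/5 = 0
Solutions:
 u(z) = (C1*sin(3^(3/4)*sqrt(5)*z/6) + C2*cos(3^(3/4)*sqrt(5)*z/6))*exp(-3^(3/4)*sqrt(5)*z/6) + (C3*sin(3^(3/4)*sqrt(5)*z/6) + C4*cos(3^(3/4)*sqrt(5)*z/6))*exp(3^(3/4)*sqrt(5)*z/6)


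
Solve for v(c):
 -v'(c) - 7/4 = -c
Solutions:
 v(c) = C1 + c^2/2 - 7*c/4


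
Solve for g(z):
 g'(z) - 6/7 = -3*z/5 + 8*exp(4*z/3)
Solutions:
 g(z) = C1 - 3*z^2/10 + 6*z/7 + 6*exp(4*z/3)


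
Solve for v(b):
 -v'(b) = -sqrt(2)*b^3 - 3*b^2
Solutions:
 v(b) = C1 + sqrt(2)*b^4/4 + b^3


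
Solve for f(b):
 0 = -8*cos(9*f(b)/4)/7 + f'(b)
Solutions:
 -8*b/7 - 2*log(sin(9*f(b)/4) - 1)/9 + 2*log(sin(9*f(b)/4) + 1)/9 = C1


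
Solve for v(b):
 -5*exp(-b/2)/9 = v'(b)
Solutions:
 v(b) = C1 + 10*exp(-b/2)/9


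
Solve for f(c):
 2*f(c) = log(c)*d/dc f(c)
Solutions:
 f(c) = C1*exp(2*li(c))


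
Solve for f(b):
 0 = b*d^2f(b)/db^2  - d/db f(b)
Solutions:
 f(b) = C1 + C2*b^2


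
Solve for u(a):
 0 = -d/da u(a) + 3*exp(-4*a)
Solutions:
 u(a) = C1 - 3*exp(-4*a)/4


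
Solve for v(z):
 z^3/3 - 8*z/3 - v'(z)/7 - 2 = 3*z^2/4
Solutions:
 v(z) = C1 + 7*z^4/12 - 7*z^3/4 - 28*z^2/3 - 14*z


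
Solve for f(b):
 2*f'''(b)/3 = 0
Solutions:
 f(b) = C1 + C2*b + C3*b^2


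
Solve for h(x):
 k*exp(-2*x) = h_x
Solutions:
 h(x) = C1 - k*exp(-2*x)/2


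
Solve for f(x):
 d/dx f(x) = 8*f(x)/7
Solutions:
 f(x) = C1*exp(8*x/7)


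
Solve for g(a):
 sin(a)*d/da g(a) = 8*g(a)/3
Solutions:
 g(a) = C1*(cos(a) - 1)^(4/3)/(cos(a) + 1)^(4/3)


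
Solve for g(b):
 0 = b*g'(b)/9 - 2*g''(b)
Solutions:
 g(b) = C1 + C2*erfi(b/6)


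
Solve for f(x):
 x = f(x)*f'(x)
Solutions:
 f(x) = -sqrt(C1 + x^2)
 f(x) = sqrt(C1 + x^2)


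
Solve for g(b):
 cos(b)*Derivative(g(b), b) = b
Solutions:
 g(b) = C1 + Integral(b/cos(b), b)


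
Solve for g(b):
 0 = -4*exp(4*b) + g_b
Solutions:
 g(b) = C1 + exp(4*b)


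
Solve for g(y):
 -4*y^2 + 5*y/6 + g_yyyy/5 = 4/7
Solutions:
 g(y) = C1 + C2*y + C3*y^2 + C4*y^3 + y^6/18 - 5*y^5/144 + 5*y^4/42


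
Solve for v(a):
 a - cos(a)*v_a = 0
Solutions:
 v(a) = C1 + Integral(a/cos(a), a)


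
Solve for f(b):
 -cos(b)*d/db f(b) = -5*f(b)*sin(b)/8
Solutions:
 f(b) = C1/cos(b)^(5/8)


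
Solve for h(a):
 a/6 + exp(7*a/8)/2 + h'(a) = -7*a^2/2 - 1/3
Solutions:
 h(a) = C1 - 7*a^3/6 - a^2/12 - a/3 - 4*exp(7*a/8)/7


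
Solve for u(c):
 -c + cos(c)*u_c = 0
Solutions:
 u(c) = C1 + Integral(c/cos(c), c)


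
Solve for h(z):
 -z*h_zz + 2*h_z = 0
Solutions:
 h(z) = C1 + C2*z^3


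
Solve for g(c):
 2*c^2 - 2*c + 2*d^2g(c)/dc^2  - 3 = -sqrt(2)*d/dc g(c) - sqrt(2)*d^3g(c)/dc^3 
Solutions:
 g(c) = C1 - sqrt(2)*c^3/3 + sqrt(2)*c^2/2 + 2*c^2 - 2*c - sqrt(2)*c/2 + (C2*sin(sqrt(2)*c/2) + C3*cos(sqrt(2)*c/2))*exp(-sqrt(2)*c/2)


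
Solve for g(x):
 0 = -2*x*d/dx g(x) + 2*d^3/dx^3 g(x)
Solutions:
 g(x) = C1 + Integral(C2*airyai(x) + C3*airybi(x), x)


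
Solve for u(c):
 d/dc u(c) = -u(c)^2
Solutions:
 u(c) = 1/(C1 + c)


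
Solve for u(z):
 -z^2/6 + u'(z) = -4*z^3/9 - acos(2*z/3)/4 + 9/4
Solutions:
 u(z) = C1 - z^4/9 + z^3/18 - z*acos(2*z/3)/4 + 9*z/4 + sqrt(9 - 4*z^2)/8


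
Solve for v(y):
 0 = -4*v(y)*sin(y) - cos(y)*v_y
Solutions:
 v(y) = C1*cos(y)^4


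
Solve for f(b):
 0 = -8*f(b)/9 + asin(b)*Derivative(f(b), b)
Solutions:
 f(b) = C1*exp(8*Integral(1/asin(b), b)/9)


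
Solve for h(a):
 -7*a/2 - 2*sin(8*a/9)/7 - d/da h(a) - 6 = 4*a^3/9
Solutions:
 h(a) = C1 - a^4/9 - 7*a^2/4 - 6*a + 9*cos(8*a/9)/28


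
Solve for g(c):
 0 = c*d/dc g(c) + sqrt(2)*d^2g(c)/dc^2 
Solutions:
 g(c) = C1 + C2*erf(2^(1/4)*c/2)


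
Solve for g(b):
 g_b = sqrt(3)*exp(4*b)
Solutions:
 g(b) = C1 + sqrt(3)*exp(4*b)/4


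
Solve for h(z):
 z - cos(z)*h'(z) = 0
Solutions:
 h(z) = C1 + Integral(z/cos(z), z)


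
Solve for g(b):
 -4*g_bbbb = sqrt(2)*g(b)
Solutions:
 g(b) = (C1*sin(2^(1/8)*b/2) + C2*cos(2^(1/8)*b/2))*exp(-2^(1/8)*b/2) + (C3*sin(2^(1/8)*b/2) + C4*cos(2^(1/8)*b/2))*exp(2^(1/8)*b/2)


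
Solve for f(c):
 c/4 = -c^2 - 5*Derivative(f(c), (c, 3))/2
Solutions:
 f(c) = C1 + C2*c + C3*c^2 - c^5/150 - c^4/240


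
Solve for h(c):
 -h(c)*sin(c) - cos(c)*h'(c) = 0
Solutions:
 h(c) = C1*cos(c)


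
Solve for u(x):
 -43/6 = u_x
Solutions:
 u(x) = C1 - 43*x/6


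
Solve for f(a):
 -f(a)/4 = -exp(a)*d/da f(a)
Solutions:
 f(a) = C1*exp(-exp(-a)/4)


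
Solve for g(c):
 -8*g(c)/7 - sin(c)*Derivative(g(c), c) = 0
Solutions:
 g(c) = C1*(cos(c) + 1)^(4/7)/(cos(c) - 1)^(4/7)


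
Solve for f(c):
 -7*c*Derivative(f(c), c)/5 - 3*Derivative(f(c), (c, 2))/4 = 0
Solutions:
 f(c) = C1 + C2*erf(sqrt(210)*c/15)


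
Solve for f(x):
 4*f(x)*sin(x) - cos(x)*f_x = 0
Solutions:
 f(x) = C1/cos(x)^4


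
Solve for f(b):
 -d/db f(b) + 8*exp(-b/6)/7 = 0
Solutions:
 f(b) = C1 - 48*exp(-b/6)/7


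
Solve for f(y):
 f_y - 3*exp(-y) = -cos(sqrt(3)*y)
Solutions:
 f(y) = C1 - sqrt(3)*sin(sqrt(3)*y)/3 - 3*exp(-y)


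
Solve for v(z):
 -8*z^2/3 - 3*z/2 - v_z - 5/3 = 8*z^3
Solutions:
 v(z) = C1 - 2*z^4 - 8*z^3/9 - 3*z^2/4 - 5*z/3


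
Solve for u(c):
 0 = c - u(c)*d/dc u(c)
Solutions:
 u(c) = -sqrt(C1 + c^2)
 u(c) = sqrt(C1 + c^2)


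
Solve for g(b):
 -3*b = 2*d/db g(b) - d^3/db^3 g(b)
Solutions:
 g(b) = C1 + C2*exp(-sqrt(2)*b) + C3*exp(sqrt(2)*b) - 3*b^2/4


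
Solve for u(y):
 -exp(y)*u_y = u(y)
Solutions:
 u(y) = C1*exp(exp(-y))


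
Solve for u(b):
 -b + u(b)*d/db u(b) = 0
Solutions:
 u(b) = -sqrt(C1 + b^2)
 u(b) = sqrt(C1 + b^2)


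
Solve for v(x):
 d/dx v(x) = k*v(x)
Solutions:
 v(x) = C1*exp(k*x)


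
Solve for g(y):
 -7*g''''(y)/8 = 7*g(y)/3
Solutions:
 g(y) = (C1*sin(2^(1/4)*3^(3/4)*y/3) + C2*cos(2^(1/4)*3^(3/4)*y/3))*exp(-2^(1/4)*3^(3/4)*y/3) + (C3*sin(2^(1/4)*3^(3/4)*y/3) + C4*cos(2^(1/4)*3^(3/4)*y/3))*exp(2^(1/4)*3^(3/4)*y/3)


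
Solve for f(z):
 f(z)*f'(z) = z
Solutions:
 f(z) = -sqrt(C1 + z^2)
 f(z) = sqrt(C1 + z^2)


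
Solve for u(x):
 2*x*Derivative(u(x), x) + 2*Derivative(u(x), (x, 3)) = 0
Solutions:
 u(x) = C1 + Integral(C2*airyai(-x) + C3*airybi(-x), x)


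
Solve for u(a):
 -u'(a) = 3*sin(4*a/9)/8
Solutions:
 u(a) = C1 + 27*cos(4*a/9)/32


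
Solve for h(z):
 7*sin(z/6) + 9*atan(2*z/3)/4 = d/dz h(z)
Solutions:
 h(z) = C1 + 9*z*atan(2*z/3)/4 - 27*log(4*z^2 + 9)/16 - 42*cos(z/6)


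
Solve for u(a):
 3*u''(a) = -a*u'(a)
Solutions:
 u(a) = C1 + C2*erf(sqrt(6)*a/6)


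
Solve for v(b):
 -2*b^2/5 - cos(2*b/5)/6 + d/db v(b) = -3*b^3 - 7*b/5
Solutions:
 v(b) = C1 - 3*b^4/4 + 2*b^3/15 - 7*b^2/10 + 5*sin(2*b/5)/12


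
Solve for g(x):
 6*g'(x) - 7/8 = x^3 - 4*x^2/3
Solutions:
 g(x) = C1 + x^4/24 - 2*x^3/27 + 7*x/48


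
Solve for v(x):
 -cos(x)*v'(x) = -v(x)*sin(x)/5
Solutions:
 v(x) = C1/cos(x)^(1/5)


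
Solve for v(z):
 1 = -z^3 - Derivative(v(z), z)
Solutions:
 v(z) = C1 - z^4/4 - z


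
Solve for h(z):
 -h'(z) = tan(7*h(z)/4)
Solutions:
 h(z) = -4*asin(C1*exp(-7*z/4))/7 + 4*pi/7
 h(z) = 4*asin(C1*exp(-7*z/4))/7


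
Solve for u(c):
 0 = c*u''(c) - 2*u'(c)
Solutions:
 u(c) = C1 + C2*c^3


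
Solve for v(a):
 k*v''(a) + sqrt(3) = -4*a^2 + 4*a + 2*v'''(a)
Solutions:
 v(a) = C1 + C2*a + C3*exp(a*k/2) - a^4/(3*k) + 2*a^3*(1 - 4/k)/(3*k) + a^2*(-sqrt(3)/2 + 4/k - 16/k^2)/k


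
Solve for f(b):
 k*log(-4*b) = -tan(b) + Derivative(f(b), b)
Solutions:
 f(b) = C1 + b*k*(log(-b) - 1) + 2*b*k*log(2) - log(cos(b))


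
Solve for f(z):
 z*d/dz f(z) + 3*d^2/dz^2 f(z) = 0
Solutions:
 f(z) = C1 + C2*erf(sqrt(6)*z/6)


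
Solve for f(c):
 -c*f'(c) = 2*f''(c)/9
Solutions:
 f(c) = C1 + C2*erf(3*c/2)


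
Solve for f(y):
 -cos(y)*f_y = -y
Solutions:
 f(y) = C1 + Integral(y/cos(y), y)


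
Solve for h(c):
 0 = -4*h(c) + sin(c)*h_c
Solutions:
 h(c) = C1*(cos(c)^2 - 2*cos(c) + 1)/(cos(c)^2 + 2*cos(c) + 1)


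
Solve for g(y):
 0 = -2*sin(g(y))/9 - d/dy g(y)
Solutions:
 2*y/9 + log(cos(g(y)) - 1)/2 - log(cos(g(y)) + 1)/2 = C1


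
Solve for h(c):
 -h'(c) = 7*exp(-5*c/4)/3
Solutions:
 h(c) = C1 + 28*exp(-5*c/4)/15


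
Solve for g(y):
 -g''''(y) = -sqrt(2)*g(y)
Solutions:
 g(y) = C1*exp(-2^(1/8)*y) + C2*exp(2^(1/8)*y) + C3*sin(2^(1/8)*y) + C4*cos(2^(1/8)*y)


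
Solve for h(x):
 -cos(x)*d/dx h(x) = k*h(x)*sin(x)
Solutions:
 h(x) = C1*exp(k*log(cos(x)))


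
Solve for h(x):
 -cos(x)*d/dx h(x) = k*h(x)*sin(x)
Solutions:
 h(x) = C1*exp(k*log(cos(x)))


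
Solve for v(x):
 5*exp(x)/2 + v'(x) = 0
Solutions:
 v(x) = C1 - 5*exp(x)/2


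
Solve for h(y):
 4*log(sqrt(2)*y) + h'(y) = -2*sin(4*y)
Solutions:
 h(y) = C1 - 4*y*log(y) - 2*y*log(2) + 4*y + cos(4*y)/2


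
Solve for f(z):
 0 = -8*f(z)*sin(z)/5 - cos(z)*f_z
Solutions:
 f(z) = C1*cos(z)^(8/5)


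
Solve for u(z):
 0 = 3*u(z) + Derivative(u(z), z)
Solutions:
 u(z) = C1*exp(-3*z)


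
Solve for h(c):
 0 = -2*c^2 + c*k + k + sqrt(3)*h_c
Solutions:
 h(c) = C1 + 2*sqrt(3)*c^3/9 - sqrt(3)*c^2*k/6 - sqrt(3)*c*k/3


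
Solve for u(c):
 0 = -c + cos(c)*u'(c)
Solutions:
 u(c) = C1 + Integral(c/cos(c), c)


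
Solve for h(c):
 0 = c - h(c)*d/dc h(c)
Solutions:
 h(c) = -sqrt(C1 + c^2)
 h(c) = sqrt(C1 + c^2)


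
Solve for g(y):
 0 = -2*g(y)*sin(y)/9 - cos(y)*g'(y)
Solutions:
 g(y) = C1*cos(y)^(2/9)


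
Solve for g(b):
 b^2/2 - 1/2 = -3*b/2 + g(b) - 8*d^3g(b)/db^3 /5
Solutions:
 g(b) = C3*exp(5^(1/3)*b/2) + b^2/2 + 3*b/2 + (C1*sin(sqrt(3)*5^(1/3)*b/4) + C2*cos(sqrt(3)*5^(1/3)*b/4))*exp(-5^(1/3)*b/4) - 1/2


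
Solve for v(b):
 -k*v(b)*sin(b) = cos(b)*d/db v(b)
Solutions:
 v(b) = C1*exp(k*log(cos(b)))


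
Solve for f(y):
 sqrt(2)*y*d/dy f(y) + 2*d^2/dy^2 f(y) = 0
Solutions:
 f(y) = C1 + C2*erf(2^(1/4)*y/2)


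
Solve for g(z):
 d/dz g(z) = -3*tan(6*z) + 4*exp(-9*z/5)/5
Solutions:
 g(z) = C1 - log(tan(6*z)^2 + 1)/4 - 4*exp(-9*z/5)/9


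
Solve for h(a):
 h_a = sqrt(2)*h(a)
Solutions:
 h(a) = C1*exp(sqrt(2)*a)


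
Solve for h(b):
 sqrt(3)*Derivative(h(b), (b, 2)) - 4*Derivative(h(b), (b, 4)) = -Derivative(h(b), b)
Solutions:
 h(b) = C1 + C2*exp(-b*(3^(5/6)/(sqrt(9 - sqrt(3)) + 3)^(1/3) + 3^(2/3)*(sqrt(9 - sqrt(3)) + 3)^(1/3))/12)*sin(b*(-3^(1/6)*(sqrt(9 - sqrt(3)) + 3)^(1/3) + 3^(1/3)/(sqrt(9 - sqrt(3)) + 3)^(1/3))/4) + C3*exp(-b*(3^(5/6)/(sqrt(9 - sqrt(3)) + 3)^(1/3) + 3^(2/3)*(sqrt(9 - sqrt(3)) + 3)^(1/3))/12)*cos(b*(-3^(1/6)*(sqrt(9 - sqrt(3)) + 3)^(1/3) + 3^(1/3)/(sqrt(9 - sqrt(3)) + 3)^(1/3))/4) + C4*exp(b*(3^(5/6)/(sqrt(9 - sqrt(3)) + 3)^(1/3) + 3^(2/3)*(sqrt(9 - sqrt(3)) + 3)^(1/3))/6)


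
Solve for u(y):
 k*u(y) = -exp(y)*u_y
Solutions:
 u(y) = C1*exp(k*exp(-y))


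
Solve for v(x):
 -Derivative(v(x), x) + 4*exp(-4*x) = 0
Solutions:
 v(x) = C1 - exp(-4*x)


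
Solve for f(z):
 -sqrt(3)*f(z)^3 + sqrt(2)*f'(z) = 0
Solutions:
 f(z) = -sqrt(-1/(C1 + sqrt(6)*z))
 f(z) = sqrt(-1/(C1 + sqrt(6)*z))


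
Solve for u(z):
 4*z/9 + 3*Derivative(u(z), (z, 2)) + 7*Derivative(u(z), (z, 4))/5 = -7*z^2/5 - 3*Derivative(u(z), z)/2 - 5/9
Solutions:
 u(z) = C1 + C2*exp(-70^(1/3)*z*(-(21 + sqrt(1001))^(1/3) + 2*70^(1/3)/(21 + sqrt(1001))^(1/3))/28)*sin(sqrt(3)*70^(1/3)*z*(2*70^(1/3)/(21 + sqrt(1001))^(1/3) + (21 + sqrt(1001))^(1/3))/28) + C3*exp(-70^(1/3)*z*(-(21 + sqrt(1001))^(1/3) + 2*70^(1/3)/(21 + sqrt(1001))^(1/3))/28)*cos(sqrt(3)*70^(1/3)*z*(2*70^(1/3)/(21 + sqrt(1001))^(1/3) + (21 + sqrt(1001))^(1/3))/28) + C4*exp(70^(1/3)*z*(-(21 + sqrt(1001))^(1/3) + 2*70^(1/3)/(21 + sqrt(1001))^(1/3))/14) - 14*z^3/45 + 232*z^2/135 - 326*z/45


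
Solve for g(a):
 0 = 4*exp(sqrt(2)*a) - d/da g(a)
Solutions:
 g(a) = C1 + 2*sqrt(2)*exp(sqrt(2)*a)


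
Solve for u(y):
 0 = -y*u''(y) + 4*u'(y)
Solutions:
 u(y) = C1 + C2*y^5


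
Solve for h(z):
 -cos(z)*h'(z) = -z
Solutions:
 h(z) = C1 + Integral(z/cos(z), z)


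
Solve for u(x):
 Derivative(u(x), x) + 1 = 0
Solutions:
 u(x) = C1 - x


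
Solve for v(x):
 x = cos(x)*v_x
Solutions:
 v(x) = C1 + Integral(x/cos(x), x)


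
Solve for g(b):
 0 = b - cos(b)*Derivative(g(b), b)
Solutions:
 g(b) = C1 + Integral(b/cos(b), b)


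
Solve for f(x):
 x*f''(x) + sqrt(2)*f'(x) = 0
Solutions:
 f(x) = C1 + C2*x^(1 - sqrt(2))


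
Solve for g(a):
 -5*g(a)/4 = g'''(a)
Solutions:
 g(a) = C3*exp(-10^(1/3)*a/2) + (C1*sin(10^(1/3)*sqrt(3)*a/4) + C2*cos(10^(1/3)*sqrt(3)*a/4))*exp(10^(1/3)*a/4)


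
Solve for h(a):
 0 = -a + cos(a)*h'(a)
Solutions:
 h(a) = C1 + Integral(a/cos(a), a)


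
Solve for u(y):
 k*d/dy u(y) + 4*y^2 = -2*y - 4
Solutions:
 u(y) = C1 - 4*y^3/(3*k) - y^2/k - 4*y/k


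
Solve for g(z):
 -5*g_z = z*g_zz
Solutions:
 g(z) = C1 + C2/z^4


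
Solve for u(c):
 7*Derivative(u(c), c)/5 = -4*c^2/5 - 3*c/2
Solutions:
 u(c) = C1 - 4*c^3/21 - 15*c^2/28


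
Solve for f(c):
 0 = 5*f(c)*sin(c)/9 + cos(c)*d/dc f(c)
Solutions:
 f(c) = C1*cos(c)^(5/9)


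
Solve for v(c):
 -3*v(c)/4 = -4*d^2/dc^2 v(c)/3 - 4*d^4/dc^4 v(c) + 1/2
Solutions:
 v(c) = C1*exp(-sqrt(3)*c*sqrt(-2 + sqrt(31))/6) + C2*exp(sqrt(3)*c*sqrt(-2 + sqrt(31))/6) + C3*sin(sqrt(3)*c*sqrt(2 + sqrt(31))/6) + C4*cos(sqrt(3)*c*sqrt(2 + sqrt(31))/6) - 2/3


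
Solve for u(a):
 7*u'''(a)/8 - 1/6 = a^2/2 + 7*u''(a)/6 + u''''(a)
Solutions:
 u(a) = C1 + C2*a - a^4/28 - 3*a^3/28 + 43*a^2/784 + (C3*sin(sqrt(2247)*a/48) + C4*cos(sqrt(2247)*a/48))*exp(7*a/16)


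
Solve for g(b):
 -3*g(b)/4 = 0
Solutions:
 g(b) = 0


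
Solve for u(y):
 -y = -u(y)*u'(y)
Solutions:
 u(y) = -sqrt(C1 + y^2)
 u(y) = sqrt(C1 + y^2)


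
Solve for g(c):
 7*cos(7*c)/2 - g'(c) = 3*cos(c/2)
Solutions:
 g(c) = C1 - 6*sin(c/2) + sin(7*c)/2


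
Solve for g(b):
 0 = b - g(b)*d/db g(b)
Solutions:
 g(b) = -sqrt(C1 + b^2)
 g(b) = sqrt(C1 + b^2)


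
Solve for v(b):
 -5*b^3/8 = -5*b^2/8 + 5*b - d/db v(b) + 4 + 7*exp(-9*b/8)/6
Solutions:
 v(b) = C1 + 5*b^4/32 - 5*b^3/24 + 5*b^2/2 + 4*b - 28*exp(-9*b/8)/27


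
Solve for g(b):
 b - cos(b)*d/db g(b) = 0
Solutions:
 g(b) = C1 + Integral(b/cos(b), b)


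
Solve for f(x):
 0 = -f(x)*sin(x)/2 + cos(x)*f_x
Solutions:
 f(x) = C1/sqrt(cos(x))


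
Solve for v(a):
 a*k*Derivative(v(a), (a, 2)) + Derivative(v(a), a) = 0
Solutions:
 v(a) = C1 + a^(((re(k) - 1)*re(k) + im(k)^2)/(re(k)^2 + im(k)^2))*(C2*sin(log(a)*Abs(im(k))/(re(k)^2 + im(k)^2)) + C3*cos(log(a)*im(k)/(re(k)^2 + im(k)^2)))


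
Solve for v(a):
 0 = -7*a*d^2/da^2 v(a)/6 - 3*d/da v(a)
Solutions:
 v(a) = C1 + C2/a^(11/7)


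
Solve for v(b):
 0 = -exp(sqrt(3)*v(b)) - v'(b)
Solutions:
 v(b) = sqrt(3)*(2*log(1/(C1 + b)) - log(3))/6


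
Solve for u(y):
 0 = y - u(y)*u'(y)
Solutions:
 u(y) = -sqrt(C1 + y^2)
 u(y) = sqrt(C1 + y^2)


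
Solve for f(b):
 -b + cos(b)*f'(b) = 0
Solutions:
 f(b) = C1 + Integral(b/cos(b), b)


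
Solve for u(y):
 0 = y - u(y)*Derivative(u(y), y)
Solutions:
 u(y) = -sqrt(C1 + y^2)
 u(y) = sqrt(C1 + y^2)


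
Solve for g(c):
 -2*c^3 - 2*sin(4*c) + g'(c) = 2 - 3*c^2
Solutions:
 g(c) = C1 + c^4/2 - c^3 + 2*c - cos(4*c)/2


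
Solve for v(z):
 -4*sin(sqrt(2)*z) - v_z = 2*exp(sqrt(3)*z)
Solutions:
 v(z) = C1 - 2*sqrt(3)*exp(sqrt(3)*z)/3 + 2*sqrt(2)*cos(sqrt(2)*z)


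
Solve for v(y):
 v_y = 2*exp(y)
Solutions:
 v(y) = C1 + 2*exp(y)


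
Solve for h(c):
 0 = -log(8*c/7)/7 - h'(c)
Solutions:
 h(c) = C1 - c*log(c)/7 - 3*c*log(2)/7 + c/7 + c*log(7)/7


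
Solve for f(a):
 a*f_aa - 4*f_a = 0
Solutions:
 f(a) = C1 + C2*a^5


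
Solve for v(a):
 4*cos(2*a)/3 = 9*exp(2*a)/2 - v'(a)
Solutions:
 v(a) = C1 + 9*exp(2*a)/4 - 2*sin(2*a)/3


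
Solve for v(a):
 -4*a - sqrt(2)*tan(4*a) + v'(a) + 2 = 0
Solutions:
 v(a) = C1 + 2*a^2 - 2*a - sqrt(2)*log(cos(4*a))/4


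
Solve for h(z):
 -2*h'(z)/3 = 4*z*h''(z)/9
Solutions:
 h(z) = C1 + C2/sqrt(z)


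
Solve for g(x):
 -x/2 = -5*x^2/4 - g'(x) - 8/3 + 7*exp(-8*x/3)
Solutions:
 g(x) = C1 - 5*x^3/12 + x^2/4 - 8*x/3 - 21*exp(-8*x/3)/8


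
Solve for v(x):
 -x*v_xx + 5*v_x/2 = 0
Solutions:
 v(x) = C1 + C2*x^(7/2)


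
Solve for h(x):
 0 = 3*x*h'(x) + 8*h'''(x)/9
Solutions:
 h(x) = C1 + Integral(C2*airyai(-3*x/2) + C3*airybi(-3*x/2), x)


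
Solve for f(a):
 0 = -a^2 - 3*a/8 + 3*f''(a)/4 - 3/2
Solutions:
 f(a) = C1 + C2*a + a^4/9 + a^3/12 + a^2


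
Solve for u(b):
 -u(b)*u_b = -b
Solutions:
 u(b) = -sqrt(C1 + b^2)
 u(b) = sqrt(C1 + b^2)


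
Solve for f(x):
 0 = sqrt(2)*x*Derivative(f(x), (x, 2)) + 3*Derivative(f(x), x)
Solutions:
 f(x) = C1 + C2*x^(1 - 3*sqrt(2)/2)


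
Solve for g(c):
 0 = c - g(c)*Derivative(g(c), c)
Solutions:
 g(c) = -sqrt(C1 + c^2)
 g(c) = sqrt(C1 + c^2)


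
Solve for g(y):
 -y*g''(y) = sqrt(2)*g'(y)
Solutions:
 g(y) = C1 + C2*y^(1 - sqrt(2))


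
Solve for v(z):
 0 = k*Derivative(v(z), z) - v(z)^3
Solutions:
 v(z) = -sqrt(2)*sqrt(-k/(C1*k + z))/2
 v(z) = sqrt(2)*sqrt(-k/(C1*k + z))/2


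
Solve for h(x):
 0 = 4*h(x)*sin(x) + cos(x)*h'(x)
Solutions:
 h(x) = C1*cos(x)^4


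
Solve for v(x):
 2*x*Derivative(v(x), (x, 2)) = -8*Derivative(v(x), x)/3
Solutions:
 v(x) = C1 + C2/x^(1/3)


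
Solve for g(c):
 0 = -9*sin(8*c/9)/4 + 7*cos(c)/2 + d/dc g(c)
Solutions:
 g(c) = C1 - 7*sin(c)/2 - 81*cos(8*c/9)/32


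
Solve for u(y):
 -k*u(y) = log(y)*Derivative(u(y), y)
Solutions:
 u(y) = C1*exp(-k*li(y))


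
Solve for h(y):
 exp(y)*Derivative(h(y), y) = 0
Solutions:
 h(y) = C1


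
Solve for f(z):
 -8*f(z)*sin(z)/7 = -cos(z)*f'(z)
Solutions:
 f(z) = C1/cos(z)^(8/7)


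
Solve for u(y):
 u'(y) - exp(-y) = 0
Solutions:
 u(y) = C1 - exp(-y)


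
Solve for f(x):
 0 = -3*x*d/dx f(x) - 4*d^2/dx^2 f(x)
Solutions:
 f(x) = C1 + C2*erf(sqrt(6)*x/4)


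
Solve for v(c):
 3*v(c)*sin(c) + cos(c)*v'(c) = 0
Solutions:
 v(c) = C1*cos(c)^3


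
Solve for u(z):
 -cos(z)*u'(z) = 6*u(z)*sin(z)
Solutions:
 u(z) = C1*cos(z)^6


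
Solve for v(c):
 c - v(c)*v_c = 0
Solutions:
 v(c) = -sqrt(C1 + c^2)
 v(c) = sqrt(C1 + c^2)


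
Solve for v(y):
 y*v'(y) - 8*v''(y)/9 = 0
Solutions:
 v(y) = C1 + C2*erfi(3*y/4)


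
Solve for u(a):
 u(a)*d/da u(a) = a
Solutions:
 u(a) = -sqrt(C1 + a^2)
 u(a) = sqrt(C1 + a^2)


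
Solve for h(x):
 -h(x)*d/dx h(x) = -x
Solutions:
 h(x) = -sqrt(C1 + x^2)
 h(x) = sqrt(C1 + x^2)


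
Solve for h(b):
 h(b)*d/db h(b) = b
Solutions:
 h(b) = -sqrt(C1 + b^2)
 h(b) = sqrt(C1 + b^2)


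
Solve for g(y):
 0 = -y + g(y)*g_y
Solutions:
 g(y) = -sqrt(C1 + y^2)
 g(y) = sqrt(C1 + y^2)


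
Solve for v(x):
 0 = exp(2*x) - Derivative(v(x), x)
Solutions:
 v(x) = C1 + exp(2*x)/2


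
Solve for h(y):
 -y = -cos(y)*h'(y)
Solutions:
 h(y) = C1 + Integral(y/cos(y), y)


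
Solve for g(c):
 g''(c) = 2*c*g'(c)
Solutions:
 g(c) = C1 + C2*erfi(c)


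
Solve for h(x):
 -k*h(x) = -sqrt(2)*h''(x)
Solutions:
 h(x) = C1*exp(-2^(3/4)*sqrt(k)*x/2) + C2*exp(2^(3/4)*sqrt(k)*x/2)


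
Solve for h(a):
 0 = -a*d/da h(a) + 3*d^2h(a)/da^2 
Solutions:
 h(a) = C1 + C2*erfi(sqrt(6)*a/6)


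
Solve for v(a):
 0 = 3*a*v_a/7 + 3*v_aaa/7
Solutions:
 v(a) = C1 + Integral(C2*airyai(-a) + C3*airybi(-a), a)


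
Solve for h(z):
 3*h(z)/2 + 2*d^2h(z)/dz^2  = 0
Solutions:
 h(z) = C1*sin(sqrt(3)*z/2) + C2*cos(sqrt(3)*z/2)


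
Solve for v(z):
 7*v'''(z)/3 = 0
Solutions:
 v(z) = C1 + C2*z + C3*z^2


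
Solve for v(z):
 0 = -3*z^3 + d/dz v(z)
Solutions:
 v(z) = C1 + 3*z^4/4


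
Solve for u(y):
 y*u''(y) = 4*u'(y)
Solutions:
 u(y) = C1 + C2*y^5


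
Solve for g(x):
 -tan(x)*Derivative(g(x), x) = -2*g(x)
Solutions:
 g(x) = C1*sin(x)^2


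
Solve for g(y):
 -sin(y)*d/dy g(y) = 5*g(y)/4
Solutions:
 g(y) = C1*(cos(y) + 1)^(5/8)/(cos(y) - 1)^(5/8)


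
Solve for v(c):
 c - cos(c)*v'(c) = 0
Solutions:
 v(c) = C1 + Integral(c/cos(c), c)


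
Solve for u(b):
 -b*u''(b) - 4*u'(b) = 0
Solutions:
 u(b) = C1 + C2/b^3


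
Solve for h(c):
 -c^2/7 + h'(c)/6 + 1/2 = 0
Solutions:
 h(c) = C1 + 2*c^3/7 - 3*c


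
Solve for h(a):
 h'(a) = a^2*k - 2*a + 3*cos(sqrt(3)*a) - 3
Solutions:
 h(a) = C1 + a^3*k/3 - a^2 - 3*a + sqrt(3)*sin(sqrt(3)*a)


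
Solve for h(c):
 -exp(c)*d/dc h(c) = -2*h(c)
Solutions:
 h(c) = C1*exp(-2*exp(-c))


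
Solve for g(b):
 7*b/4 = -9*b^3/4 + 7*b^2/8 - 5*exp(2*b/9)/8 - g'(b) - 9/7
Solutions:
 g(b) = C1 - 9*b^4/16 + 7*b^3/24 - 7*b^2/8 - 9*b/7 - 45*exp(2*b/9)/16


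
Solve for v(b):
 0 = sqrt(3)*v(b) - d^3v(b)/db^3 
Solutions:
 v(b) = C3*exp(3^(1/6)*b) + (C1*sin(3^(2/3)*b/2) + C2*cos(3^(2/3)*b/2))*exp(-3^(1/6)*b/2)


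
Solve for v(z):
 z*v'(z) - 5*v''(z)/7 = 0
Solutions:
 v(z) = C1 + C2*erfi(sqrt(70)*z/10)


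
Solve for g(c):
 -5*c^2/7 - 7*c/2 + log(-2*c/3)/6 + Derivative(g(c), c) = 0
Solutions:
 g(c) = C1 + 5*c^3/21 + 7*c^2/4 - c*log(-c)/6 + c*(-log(2) + 1 + log(3))/6


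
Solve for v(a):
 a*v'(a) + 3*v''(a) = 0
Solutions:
 v(a) = C1 + C2*erf(sqrt(6)*a/6)


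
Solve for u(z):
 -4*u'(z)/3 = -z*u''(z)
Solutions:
 u(z) = C1 + C2*z^(7/3)
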